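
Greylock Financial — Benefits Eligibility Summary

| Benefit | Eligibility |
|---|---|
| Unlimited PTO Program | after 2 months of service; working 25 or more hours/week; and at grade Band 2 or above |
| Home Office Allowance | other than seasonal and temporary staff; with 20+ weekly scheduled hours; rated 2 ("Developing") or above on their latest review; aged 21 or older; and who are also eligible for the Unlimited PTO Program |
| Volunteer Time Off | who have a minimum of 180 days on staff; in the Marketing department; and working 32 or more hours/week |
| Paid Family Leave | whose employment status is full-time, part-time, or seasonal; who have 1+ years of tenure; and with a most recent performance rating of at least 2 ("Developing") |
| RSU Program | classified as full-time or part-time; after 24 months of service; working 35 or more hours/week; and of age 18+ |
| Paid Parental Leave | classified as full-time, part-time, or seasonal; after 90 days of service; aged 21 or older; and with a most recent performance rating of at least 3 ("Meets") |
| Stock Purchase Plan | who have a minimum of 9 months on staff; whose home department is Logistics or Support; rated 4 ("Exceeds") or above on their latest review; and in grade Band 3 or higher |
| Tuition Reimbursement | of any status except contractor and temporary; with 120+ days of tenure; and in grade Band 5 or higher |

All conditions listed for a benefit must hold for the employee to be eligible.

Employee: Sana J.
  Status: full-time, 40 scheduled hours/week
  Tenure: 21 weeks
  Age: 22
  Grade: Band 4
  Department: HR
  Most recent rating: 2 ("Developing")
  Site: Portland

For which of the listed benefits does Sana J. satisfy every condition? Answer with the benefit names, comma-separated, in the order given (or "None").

Unlimited PTO Program, Home Office Allowance

Unlimited PTO Program — service 21 weeks ≥ 2 months (≈60 days) ✓; 40 hrs/wk ≥ 25 ✓; grade Band 4 ≥ Band 2 ✓ → eligible.
Home Office Allowance — status full-time ✓ (not excluded); 40 hrs/wk ≥ 20 ✓; rating 2 ≥ 2 ✓; age 22 ≥ 21 ✓; eligible for Unlimited PTO Program ✓ → eligible.
Volunteer Time Off — service 21 weeks < 180 days ✗ → not eligible.
Paid Family Leave — status full-time ✓; service 21 weeks < 1 year (≈365 days) ✗ → not eligible.
RSU Program — status full-time ✓; service 21 weeks < 24 months (≈720 days) ✗ → not eligible.
Paid Parental Leave — status full-time ✓; service 21 weeks ≥ 90 days ✓; age 22 ≥ 21 ✓; rating 2 < 3 ✗ → not eligible.
Stock Purchase Plan — service 21 weeks < 9 months (≈270 days) ✗ → not eligible.
Tuition Reimbursement — status full-time ✓ (not excluded); service 21 weeks ≥ 120 days ✓; grade Band 4 < Band 5 ✗ → not eligible.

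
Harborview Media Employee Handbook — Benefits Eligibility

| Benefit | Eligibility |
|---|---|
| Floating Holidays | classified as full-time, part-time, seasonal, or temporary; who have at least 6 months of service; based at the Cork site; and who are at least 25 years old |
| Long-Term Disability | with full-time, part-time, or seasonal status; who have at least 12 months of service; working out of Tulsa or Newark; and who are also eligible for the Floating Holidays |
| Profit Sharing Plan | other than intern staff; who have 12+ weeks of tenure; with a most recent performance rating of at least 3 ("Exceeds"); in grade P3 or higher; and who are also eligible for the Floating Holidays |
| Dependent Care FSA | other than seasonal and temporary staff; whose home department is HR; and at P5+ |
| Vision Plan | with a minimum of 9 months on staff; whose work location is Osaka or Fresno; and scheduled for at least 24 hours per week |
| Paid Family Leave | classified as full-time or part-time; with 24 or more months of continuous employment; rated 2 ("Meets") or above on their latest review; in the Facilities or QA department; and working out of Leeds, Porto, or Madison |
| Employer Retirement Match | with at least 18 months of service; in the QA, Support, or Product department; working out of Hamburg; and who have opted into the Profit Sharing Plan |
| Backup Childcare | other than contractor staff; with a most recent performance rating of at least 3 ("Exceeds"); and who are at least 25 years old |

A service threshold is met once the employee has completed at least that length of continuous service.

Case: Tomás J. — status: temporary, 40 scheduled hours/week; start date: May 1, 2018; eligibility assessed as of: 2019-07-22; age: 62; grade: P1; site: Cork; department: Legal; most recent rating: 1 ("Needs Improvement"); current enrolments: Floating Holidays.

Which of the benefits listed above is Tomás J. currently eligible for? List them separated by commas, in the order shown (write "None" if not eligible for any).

Service from May 1, 2018 to 2019-07-22: 447 days.
Floating Holidays — status temporary ✓; service 447 days ≥ 6 months (≈180 days) ✓; site Cork ✓; age 62 ≥ 25 ✓ → eligible.
Long-Term Disability — status temporary ✗ (requires full-time, part-time, or seasonal) → not eligible.
Profit Sharing Plan — status temporary ✓ (not excluded); service 447 days ≥ 12 weeks (≈84 days) ✓; rating 1 < 3 ✗ → not eligible.
Dependent Care FSA — status temporary ✗ (excluded) → not eligible.
Vision Plan — service 447 days ≥ 9 months (≈270 days) ✓; site Cork ✗ (not Osaka or Fresno) → not eligible.
Paid Family Leave — status temporary ✗ (requires full-time or part-time) → not eligible.
Employer Retirement Match — service 447 days < 18 months (≈540 days) ✗ → not eligible.
Backup Childcare — status temporary ✓ (not excluded); rating 1 < 3 ✗ → not eligible.

Floating Holidays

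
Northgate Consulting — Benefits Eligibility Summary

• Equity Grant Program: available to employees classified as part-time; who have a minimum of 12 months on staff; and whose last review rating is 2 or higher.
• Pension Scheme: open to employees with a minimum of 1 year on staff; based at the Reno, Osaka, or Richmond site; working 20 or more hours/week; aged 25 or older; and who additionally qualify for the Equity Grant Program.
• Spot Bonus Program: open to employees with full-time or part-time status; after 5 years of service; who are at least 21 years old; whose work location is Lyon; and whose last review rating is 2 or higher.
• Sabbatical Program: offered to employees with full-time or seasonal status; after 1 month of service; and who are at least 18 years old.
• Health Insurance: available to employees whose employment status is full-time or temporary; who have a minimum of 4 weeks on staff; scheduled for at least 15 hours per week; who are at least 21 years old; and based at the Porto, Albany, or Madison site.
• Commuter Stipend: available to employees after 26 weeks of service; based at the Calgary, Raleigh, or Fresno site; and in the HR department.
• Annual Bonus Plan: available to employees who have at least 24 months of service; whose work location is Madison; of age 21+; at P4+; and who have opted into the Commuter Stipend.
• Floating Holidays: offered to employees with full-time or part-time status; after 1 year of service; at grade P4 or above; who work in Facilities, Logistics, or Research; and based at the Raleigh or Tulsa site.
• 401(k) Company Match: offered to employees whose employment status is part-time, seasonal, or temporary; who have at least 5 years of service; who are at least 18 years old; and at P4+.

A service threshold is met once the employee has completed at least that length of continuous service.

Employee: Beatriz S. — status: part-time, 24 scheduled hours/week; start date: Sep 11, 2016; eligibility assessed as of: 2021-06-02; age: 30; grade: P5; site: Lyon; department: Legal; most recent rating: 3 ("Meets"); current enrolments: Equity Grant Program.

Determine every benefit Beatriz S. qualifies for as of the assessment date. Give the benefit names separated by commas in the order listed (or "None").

Service from Sep 11, 2016 to 2021-06-02: 1725 days.
Equity Grant Program — status part-time ✓; service 1725 days ≥ 12 months (≈360 days) ✓; rating 3 ≥ 2 ✓ → eligible.
Pension Scheme — service 1725 days ≥ 1 year (≈365 days) ✓; site Lyon ✗ (not Reno, Osaka, or Richmond) → not eligible.
Spot Bonus Program — status part-time ✓; service 1725 days < 5 years (≈1825 days) ✗ → not eligible.
Sabbatical Program — status part-time ✗ (requires full-time or seasonal) → not eligible.
Health Insurance — status part-time ✗ (requires full-time or temporary) → not eligible.
Commuter Stipend — service 1725 days ≥ 26 weeks (≈182 days) ✓; site Lyon ✗ (not Calgary, Raleigh, or Fresno) → not eligible.
Annual Bonus Plan — service 1725 days ≥ 24 months (≈720 days) ✓; site Lyon ✗ (not Madison) → not eligible.
Floating Holidays — status part-time ✓; service 1725 days ≥ 1 year (≈365 days) ✓; grade P5 ≥ P4 ✓; dept Legal ✗ → not eligible.
401(k) Company Match — status part-time ✓; service 1725 days < 5 years (≈1825 days) ✗ → not eligible.

Equity Grant Program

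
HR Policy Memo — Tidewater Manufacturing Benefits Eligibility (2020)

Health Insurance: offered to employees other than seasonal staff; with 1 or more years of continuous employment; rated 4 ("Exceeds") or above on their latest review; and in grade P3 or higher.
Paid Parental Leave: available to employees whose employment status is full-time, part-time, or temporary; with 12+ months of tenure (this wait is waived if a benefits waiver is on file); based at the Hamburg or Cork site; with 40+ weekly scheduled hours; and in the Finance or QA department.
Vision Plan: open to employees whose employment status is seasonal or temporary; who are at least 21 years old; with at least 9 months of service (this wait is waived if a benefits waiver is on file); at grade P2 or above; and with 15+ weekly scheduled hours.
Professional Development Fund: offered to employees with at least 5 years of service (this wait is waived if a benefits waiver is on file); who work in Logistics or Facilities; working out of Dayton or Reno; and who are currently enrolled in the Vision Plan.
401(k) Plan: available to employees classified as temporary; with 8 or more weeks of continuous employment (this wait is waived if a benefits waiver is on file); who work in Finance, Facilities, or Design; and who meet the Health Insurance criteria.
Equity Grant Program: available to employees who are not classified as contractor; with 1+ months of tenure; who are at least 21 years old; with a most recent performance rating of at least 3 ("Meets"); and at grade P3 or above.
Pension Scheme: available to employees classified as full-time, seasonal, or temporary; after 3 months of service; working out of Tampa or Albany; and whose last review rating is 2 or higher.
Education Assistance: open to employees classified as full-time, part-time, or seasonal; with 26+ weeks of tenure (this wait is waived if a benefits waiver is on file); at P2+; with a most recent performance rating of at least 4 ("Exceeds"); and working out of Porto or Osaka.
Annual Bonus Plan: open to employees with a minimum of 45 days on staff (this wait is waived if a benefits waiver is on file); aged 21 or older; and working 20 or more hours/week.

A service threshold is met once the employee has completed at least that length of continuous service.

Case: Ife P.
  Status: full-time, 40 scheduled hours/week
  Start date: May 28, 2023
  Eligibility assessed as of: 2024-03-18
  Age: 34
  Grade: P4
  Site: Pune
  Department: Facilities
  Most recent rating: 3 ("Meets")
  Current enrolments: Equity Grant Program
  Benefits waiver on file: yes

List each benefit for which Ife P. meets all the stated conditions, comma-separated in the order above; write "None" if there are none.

Service from May 28, 2023 to 2024-03-18: 295 days.
Health Insurance — status full-time ✓ (not excluded); service 295 days < 1 year (≈365 days) ✗ → not eligible.
Paid Parental Leave — status full-time ✓; benefits waiver on file ✓; site Pune ✗ (not Hamburg or Cork) → not eligible.
Vision Plan — status full-time ✗ (requires seasonal or temporary) → not eligible.
Professional Development Fund — benefits waiver on file ✓; dept Facilities ✓; site Pune ✗ (not Dayton or Reno) → not eligible.
401(k) Plan — status full-time ✗ (requires temporary) → not eligible.
Equity Grant Program — status full-time ✓ (not excluded); service 295 days ≥ 1 month (≈30 days) ✓; age 34 ≥ 21 ✓; rating 3 ≥ 3 ✓; grade P4 ≥ P3 ✓ → eligible.
Pension Scheme — status full-time ✓; service 295 days ≥ 3 months (≈90 days) ✓; site Pune ✗ (not Tampa or Albany) → not eligible.
Education Assistance — status full-time ✓; benefits waiver on file ✓; grade P4 ≥ P2 ✓; rating 3 < 4 ✗ → not eligible.
Annual Bonus Plan — benefits waiver on file ✓; age 34 ≥ 21 ✓; 40 hrs/wk ≥ 20 ✓ → eligible.

Equity Grant Program, Annual Bonus Plan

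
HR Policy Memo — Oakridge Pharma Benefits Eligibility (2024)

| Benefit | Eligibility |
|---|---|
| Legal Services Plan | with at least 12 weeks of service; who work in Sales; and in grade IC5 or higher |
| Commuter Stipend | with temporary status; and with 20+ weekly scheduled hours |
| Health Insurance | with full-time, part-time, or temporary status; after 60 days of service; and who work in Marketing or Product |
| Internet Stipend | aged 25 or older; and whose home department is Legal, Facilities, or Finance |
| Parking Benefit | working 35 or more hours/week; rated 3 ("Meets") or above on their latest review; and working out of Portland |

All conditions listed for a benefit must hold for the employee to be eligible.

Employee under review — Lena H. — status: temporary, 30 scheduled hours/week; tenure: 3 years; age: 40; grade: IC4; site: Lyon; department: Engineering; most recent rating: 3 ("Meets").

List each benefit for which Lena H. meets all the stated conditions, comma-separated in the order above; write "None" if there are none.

Legal Services Plan — service 3 years ≥ 12 weeks (≈84 days) ✓; dept Engineering ✗ → not eligible.
Commuter Stipend — status temporary ✓; 30 hrs/wk ≥ 20 ✓ → eligible.
Health Insurance — status temporary ✓; service 3 years ≥ 60 days ✓; dept Engineering ✗ → not eligible.
Internet Stipend — age 40 ≥ 25 ✓; dept Engineering ✗ → not eligible.
Parking Benefit — 30 hrs/wk < 35 ✗ → not eligible.

Commuter Stipend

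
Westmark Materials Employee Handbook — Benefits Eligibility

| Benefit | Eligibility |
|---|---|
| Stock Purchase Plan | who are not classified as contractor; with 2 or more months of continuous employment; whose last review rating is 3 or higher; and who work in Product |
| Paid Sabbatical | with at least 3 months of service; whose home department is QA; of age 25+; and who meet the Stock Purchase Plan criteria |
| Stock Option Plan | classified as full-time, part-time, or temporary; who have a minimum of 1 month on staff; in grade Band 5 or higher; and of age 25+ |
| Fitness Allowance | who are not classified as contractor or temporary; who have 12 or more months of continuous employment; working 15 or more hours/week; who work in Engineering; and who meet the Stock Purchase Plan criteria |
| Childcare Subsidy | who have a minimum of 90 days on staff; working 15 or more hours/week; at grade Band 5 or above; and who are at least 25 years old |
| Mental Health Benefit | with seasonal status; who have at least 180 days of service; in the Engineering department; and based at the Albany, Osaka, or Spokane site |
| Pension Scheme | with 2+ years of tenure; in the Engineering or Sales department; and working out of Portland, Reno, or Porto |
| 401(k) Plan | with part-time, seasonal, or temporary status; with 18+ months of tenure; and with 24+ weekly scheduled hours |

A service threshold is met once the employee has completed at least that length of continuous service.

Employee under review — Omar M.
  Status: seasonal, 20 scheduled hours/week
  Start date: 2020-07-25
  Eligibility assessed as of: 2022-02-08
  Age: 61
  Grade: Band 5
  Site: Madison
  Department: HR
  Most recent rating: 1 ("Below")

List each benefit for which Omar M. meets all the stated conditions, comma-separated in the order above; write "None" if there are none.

Childcare Subsidy

Service from 2020-07-25 to 2022-02-08: 563 days.
Stock Purchase Plan — status seasonal ✓ (not excluded); service 563 days ≥ 2 months (≈60 days) ✓; rating 1 < 3 ✗ → not eligible.
Paid Sabbatical — service 563 days ≥ 3 months (≈90 days) ✓; dept HR ✗ → not eligible.
Stock Option Plan — status seasonal ✗ (requires full-time, part-time, or temporary) → not eligible.
Fitness Allowance — status seasonal ✓ (not excluded); service 563 days ≥ 12 months (≈360 days) ✓; 20 hrs/wk ≥ 15 ✓; dept HR ✗ → not eligible.
Childcare Subsidy — service 563 days ≥ 90 days ✓; 20 hrs/wk ≥ 15 ✓; grade Band 5 ≥ Band 5 ✓; age 61 ≥ 25 ✓ → eligible.
Mental Health Benefit — status seasonal ✓; service 563 days ≥ 180 days ✓; dept HR ✗ → not eligible.
Pension Scheme — service 563 days < 2 years (≈730 days) ✗ → not eligible.
401(k) Plan — status seasonal ✓; service 563 days ≥ 18 months (≈540 days) ✓; 20 hrs/wk < 24 ✗ → not eligible.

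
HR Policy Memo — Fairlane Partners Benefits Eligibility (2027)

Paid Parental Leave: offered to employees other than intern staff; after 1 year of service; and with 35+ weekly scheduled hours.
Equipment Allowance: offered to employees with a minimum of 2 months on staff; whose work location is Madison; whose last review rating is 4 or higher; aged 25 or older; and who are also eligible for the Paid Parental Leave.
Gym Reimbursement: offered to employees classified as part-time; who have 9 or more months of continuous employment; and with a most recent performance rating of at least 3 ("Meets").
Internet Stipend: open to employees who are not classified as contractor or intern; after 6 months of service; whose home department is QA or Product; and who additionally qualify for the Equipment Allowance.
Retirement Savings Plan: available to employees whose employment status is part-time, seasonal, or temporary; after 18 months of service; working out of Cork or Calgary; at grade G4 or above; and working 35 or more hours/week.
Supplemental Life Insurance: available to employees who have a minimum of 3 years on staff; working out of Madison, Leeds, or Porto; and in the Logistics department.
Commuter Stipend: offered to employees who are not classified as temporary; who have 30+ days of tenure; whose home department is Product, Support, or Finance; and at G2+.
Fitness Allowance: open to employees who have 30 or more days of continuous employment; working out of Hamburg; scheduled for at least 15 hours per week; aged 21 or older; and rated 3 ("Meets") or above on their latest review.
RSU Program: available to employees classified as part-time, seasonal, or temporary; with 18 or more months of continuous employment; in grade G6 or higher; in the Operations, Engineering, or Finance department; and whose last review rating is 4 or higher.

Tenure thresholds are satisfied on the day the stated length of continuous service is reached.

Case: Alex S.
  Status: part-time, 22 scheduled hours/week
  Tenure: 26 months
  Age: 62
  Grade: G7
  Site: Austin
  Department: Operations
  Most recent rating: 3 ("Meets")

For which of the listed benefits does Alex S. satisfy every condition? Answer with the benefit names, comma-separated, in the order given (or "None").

Paid Parental Leave — status part-time ✓ (not excluded); service 26 months ≥ 1 year (≈365 days) ✓; 22 hrs/wk < 35 ✗ → not eligible.
Equipment Allowance — service 26 months ≥ 2 months ✓; site Austin ✗ (not Madison) → not eligible.
Gym Reimbursement — status part-time ✓; service 26 months ≥ 9 months ✓; rating 3 ≥ 3 ✓ → eligible.
Internet Stipend — status part-time ✓ (not excluded); service 26 months ≥ 6 months ✓; dept Operations ✗ → not eligible.
Retirement Savings Plan — status part-time ✓; service 26 months ≥ 18 months ✓; site Austin ✗ (not Cork or Calgary) → not eligible.
Supplemental Life Insurance — service 26 months < 3 years (≈1095 days) ✗ → not eligible.
Commuter Stipend — status part-time ✓ (not excluded); service 26 months ≥ 30 days ✓; dept Operations ✗ → not eligible.
Fitness Allowance — service 26 months ≥ 30 days ✓; site Austin ✗ (not Hamburg) → not eligible.
RSU Program — status part-time ✓; service 26 months ≥ 18 months ✓; grade G7 ≥ G6 ✓; dept Operations ✓; rating 3 < 4 ✗ → not eligible.

Gym Reimbursement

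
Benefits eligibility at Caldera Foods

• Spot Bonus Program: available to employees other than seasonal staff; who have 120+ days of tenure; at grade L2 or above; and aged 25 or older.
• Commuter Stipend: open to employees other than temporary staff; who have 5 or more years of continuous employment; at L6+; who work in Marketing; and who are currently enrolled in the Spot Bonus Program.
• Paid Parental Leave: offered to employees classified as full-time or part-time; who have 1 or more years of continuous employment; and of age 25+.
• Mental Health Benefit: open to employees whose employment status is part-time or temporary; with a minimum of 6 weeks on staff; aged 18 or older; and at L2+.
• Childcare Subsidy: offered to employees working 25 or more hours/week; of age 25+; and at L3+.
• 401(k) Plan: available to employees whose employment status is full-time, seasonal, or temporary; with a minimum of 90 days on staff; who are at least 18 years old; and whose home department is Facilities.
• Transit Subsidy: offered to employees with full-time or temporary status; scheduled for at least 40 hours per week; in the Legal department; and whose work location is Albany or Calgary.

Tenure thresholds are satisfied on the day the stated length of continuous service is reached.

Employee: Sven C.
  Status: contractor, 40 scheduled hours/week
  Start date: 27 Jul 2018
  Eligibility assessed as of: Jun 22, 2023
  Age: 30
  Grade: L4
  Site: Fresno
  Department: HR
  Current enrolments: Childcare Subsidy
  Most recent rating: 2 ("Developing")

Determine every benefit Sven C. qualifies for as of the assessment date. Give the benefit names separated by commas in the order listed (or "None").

Spot Bonus Program, Childcare Subsidy

Service from 27 Jul 2018 to Jun 22, 2023: 1791 days.
Spot Bonus Program — status contractor ✓ (not excluded); service 1791 days ≥ 120 days ✓; grade L4 ≥ L2 ✓; age 30 ≥ 25 ✓ → eligible.
Commuter Stipend — status contractor ✓ (not excluded); service 1791 days < 5 years (≈1825 days) ✗ → not eligible.
Paid Parental Leave — status contractor ✗ (requires full-time or part-time) → not eligible.
Mental Health Benefit — status contractor ✗ (requires part-time or temporary) → not eligible.
Childcare Subsidy — 40 hrs/wk ≥ 25 ✓; age 30 ≥ 25 ✓; grade L4 ≥ L3 ✓ → eligible.
401(k) Plan — status contractor ✗ (requires full-time, seasonal, or temporary) → not eligible.
Transit Subsidy — status contractor ✗ (requires full-time or temporary) → not eligible.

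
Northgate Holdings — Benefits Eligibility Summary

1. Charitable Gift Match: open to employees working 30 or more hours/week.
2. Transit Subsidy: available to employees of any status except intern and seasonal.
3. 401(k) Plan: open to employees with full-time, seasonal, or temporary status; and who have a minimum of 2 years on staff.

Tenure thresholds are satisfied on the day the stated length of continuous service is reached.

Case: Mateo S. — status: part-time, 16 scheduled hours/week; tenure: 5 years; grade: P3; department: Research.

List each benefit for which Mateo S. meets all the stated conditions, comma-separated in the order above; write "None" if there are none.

Transit Subsidy

Charitable Gift Match — 16 hrs/wk < 30 ✗ → not eligible.
Transit Subsidy — status part-time ✓ (not excluded) → eligible.
401(k) Plan — status part-time ✗ (requires full-time, seasonal, or temporary) → not eligible.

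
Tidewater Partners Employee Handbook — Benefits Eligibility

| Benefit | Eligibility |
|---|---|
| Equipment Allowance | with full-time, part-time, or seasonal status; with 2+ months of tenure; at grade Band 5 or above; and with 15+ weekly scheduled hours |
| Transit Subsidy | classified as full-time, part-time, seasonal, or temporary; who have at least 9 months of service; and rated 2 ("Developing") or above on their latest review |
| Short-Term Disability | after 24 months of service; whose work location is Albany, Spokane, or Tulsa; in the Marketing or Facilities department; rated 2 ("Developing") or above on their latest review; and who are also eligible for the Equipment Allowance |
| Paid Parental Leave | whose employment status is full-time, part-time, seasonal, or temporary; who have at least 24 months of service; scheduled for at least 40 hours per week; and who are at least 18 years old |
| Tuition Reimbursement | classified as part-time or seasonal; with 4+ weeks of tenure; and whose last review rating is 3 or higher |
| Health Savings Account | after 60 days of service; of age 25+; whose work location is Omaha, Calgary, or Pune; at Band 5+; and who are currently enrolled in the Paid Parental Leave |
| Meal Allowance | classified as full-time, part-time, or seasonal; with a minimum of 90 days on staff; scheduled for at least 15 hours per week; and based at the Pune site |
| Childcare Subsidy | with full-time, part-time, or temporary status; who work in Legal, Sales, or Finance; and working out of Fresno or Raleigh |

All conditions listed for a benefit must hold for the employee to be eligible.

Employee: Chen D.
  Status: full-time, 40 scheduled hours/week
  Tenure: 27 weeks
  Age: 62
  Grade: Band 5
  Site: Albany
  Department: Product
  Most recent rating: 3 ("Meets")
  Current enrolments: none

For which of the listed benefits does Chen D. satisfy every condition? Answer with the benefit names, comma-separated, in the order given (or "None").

Equipment Allowance

Equipment Allowance — status full-time ✓; service 27 weeks ≥ 2 months (≈60 days) ✓; grade Band 5 ≥ Band 5 ✓; 40 hrs/wk ≥ 15 ✓ → eligible.
Transit Subsidy — status full-time ✓; service 27 weeks < 9 months (≈270 days) ✗ → not eligible.
Short-Term Disability — service 27 weeks < 24 months (≈720 days) ✗ → not eligible.
Paid Parental Leave — status full-time ✓; service 27 weeks < 24 months (≈720 days) ✗ → not eligible.
Tuition Reimbursement — status full-time ✗ (requires part-time or seasonal) → not eligible.
Health Savings Account — service 27 weeks ≥ 60 days ✓; age 62 ≥ 25 ✓; site Albany ✗ (not Omaha, Calgary, or Pune) → not eligible.
Meal Allowance — status full-time ✓; service 27 weeks ≥ 90 days ✓; 40 hrs/wk ≥ 15 ✓; site Albany ✗ (not Pune) → not eligible.
Childcare Subsidy — status full-time ✓; dept Product ✗ → not eligible.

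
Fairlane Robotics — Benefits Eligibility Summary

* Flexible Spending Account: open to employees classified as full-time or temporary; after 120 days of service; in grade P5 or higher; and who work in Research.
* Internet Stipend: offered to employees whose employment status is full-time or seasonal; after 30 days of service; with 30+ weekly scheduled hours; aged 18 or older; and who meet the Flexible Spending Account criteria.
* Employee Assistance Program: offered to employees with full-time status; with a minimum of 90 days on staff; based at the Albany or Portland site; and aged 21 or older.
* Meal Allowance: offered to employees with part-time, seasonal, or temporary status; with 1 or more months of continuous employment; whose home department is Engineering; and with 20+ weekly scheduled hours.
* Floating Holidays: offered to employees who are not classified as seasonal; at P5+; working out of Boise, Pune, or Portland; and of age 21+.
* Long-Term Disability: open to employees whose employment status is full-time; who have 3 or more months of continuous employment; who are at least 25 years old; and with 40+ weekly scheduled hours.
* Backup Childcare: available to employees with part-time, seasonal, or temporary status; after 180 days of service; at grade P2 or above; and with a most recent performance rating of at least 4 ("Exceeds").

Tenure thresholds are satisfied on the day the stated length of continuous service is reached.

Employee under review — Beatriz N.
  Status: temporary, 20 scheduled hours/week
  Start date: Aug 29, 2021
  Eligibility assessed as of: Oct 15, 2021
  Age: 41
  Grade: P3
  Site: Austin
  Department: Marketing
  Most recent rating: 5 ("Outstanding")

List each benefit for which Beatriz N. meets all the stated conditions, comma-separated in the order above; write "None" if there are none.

None

Service from Aug 29, 2021 to Oct 15, 2021: 47 days.
Flexible Spending Account — status temporary ✓; service 47 days < 120 days ✗ → not eligible.
Internet Stipend — status temporary ✗ (requires full-time or seasonal) → not eligible.
Employee Assistance Program — status temporary ✗ (requires full-time) → not eligible.
Meal Allowance — status temporary ✓; service 47 days ≥ 1 month (≈30 days) ✓; dept Marketing ✗ → not eligible.
Floating Holidays — status temporary ✓ (not excluded); grade P3 < P5 ✗ → not eligible.
Long-Term Disability — status temporary ✗ (requires full-time) → not eligible.
Backup Childcare — status temporary ✓; service 47 days < 180 days ✗ → not eligible.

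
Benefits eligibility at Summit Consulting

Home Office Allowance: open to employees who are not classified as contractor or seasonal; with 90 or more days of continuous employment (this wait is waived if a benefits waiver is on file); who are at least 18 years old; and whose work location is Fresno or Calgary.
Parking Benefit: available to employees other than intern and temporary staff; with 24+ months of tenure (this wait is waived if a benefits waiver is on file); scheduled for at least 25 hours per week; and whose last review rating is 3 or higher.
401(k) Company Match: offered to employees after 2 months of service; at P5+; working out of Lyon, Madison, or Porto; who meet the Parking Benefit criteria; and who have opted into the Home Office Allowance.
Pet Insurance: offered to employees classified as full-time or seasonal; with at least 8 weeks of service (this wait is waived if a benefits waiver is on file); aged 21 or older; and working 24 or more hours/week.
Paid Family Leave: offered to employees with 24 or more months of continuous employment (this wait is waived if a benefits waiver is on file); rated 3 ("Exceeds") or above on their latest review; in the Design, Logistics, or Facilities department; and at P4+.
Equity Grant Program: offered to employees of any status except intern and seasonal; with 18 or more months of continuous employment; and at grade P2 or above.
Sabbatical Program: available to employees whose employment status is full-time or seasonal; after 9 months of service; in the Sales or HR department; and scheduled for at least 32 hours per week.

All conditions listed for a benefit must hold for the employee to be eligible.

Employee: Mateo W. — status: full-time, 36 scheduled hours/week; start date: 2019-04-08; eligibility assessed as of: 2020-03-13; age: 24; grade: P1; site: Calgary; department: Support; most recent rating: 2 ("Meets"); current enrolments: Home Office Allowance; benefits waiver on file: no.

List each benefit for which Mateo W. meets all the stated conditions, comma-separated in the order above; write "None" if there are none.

Service from 2019-04-08 to 2020-03-13: 340 days.
Home Office Allowance — status full-time ✓ (not excluded); no waiver, service 340 days ≥ 90 days ✓; age 24 ≥ 18 ✓; site Calgary ✓ → eligible.
Parking Benefit — status full-time ✓ (not excluded); no waiver, service 340 days < 24 months (≈720 days) ✗ → not eligible.
401(k) Company Match — service 340 days ≥ 2 months (≈60 days) ✓; grade P1 < P5 ✗ → not eligible.
Pet Insurance — status full-time ✓; no waiver, service 340 days ≥ 8 weeks (≈56 days) ✓; age 24 ≥ 21 ✓; 36 hrs/wk ≥ 24 ✓ → eligible.
Paid Family Leave — no waiver, service 340 days < 24 months (≈720 days) ✗ → not eligible.
Equity Grant Program — status full-time ✓ (not excluded); service 340 days < 18 months (≈540 days) ✗ → not eligible.
Sabbatical Program — status full-time ✓; service 340 days ≥ 9 months (≈270 days) ✓; dept Support ✗ → not eligible.

Home Office Allowance, Pet Insurance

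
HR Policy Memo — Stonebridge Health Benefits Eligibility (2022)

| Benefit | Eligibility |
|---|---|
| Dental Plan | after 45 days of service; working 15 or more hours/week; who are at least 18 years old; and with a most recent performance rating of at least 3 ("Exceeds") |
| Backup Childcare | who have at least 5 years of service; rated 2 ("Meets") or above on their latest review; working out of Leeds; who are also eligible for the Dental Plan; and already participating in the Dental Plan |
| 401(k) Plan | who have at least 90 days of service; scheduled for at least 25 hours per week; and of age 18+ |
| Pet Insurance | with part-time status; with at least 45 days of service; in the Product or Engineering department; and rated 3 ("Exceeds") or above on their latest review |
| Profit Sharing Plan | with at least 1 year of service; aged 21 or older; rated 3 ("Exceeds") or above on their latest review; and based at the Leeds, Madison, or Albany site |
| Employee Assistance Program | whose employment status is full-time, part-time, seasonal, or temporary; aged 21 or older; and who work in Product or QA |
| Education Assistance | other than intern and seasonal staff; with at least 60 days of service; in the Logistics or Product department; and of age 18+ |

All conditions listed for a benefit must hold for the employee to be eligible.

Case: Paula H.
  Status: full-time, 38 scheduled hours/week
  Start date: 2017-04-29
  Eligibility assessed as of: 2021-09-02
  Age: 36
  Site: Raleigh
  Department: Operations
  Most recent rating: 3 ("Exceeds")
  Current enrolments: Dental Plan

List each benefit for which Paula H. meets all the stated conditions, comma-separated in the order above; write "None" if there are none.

Service from 2017-04-29 to 2021-09-02: 1587 days.
Dental Plan — service 1587 days ≥ 45 days ✓; 38 hrs/wk ≥ 15 ✓; age 36 ≥ 18 ✓; rating 3 ≥ 3 ✓ → eligible.
Backup Childcare — service 1587 days < 5 years (≈1825 days) ✗ → not eligible.
401(k) Plan — service 1587 days ≥ 90 days ✓; 38 hrs/wk ≥ 25 ✓; age 36 ≥ 18 ✓ → eligible.
Pet Insurance — status full-time ✗ (requires part-time) → not eligible.
Profit Sharing Plan — service 1587 days ≥ 1 year (≈365 days) ✓; age 36 ≥ 21 ✓; rating 3 ≥ 3 ✓; site Raleigh ✗ (not Leeds, Madison, or Albany) → not eligible.
Employee Assistance Program — status full-time ✓; age 36 ≥ 21 ✓; dept Operations ✗ → not eligible.
Education Assistance — status full-time ✓ (not excluded); service 1587 days ≥ 60 days ✓; dept Operations ✗ → not eligible.

Dental Plan, 401(k) Plan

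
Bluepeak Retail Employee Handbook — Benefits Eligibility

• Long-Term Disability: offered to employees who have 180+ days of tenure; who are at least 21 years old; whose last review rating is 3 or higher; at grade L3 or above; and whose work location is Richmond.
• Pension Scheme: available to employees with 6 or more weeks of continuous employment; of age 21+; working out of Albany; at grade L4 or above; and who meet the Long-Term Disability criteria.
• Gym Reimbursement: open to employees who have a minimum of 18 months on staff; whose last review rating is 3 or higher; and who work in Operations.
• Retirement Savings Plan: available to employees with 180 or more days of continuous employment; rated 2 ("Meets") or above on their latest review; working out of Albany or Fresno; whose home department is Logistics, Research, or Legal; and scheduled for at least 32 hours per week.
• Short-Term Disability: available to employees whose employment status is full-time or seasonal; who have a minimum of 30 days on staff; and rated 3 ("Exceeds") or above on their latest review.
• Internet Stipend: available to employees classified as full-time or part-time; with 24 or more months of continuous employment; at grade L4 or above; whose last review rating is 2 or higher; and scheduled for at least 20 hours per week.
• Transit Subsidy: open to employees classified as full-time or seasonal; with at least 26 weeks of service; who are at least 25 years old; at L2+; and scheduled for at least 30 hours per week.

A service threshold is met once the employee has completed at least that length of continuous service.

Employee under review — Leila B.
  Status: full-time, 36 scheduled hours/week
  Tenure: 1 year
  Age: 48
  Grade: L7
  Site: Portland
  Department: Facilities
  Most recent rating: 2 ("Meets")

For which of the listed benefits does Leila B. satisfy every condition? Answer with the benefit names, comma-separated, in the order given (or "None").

Transit Subsidy

Long-Term Disability — service 1 year ≥ 180 days ✓; age 48 ≥ 21 ✓; rating 2 < 3 ✗ → not eligible.
Pension Scheme — service 1 year ≥ 6 weeks (≈42 days) ✓; age 48 ≥ 21 ✓; site Portland ✗ (not Albany) → not eligible.
Gym Reimbursement — service 1 year < 18 months (≈540 days) ✗ → not eligible.
Retirement Savings Plan — service 1 year ≥ 180 days ✓; rating 2 ≥ 2 ✓; site Portland ✗ (not Albany or Fresno) → not eligible.
Short-Term Disability — status full-time ✓; service 1 year ≥ 30 days ✓; rating 2 < 3 ✗ → not eligible.
Internet Stipend — status full-time ✓; service 1 year < 24 months (≈720 days) ✗ → not eligible.
Transit Subsidy — status full-time ✓; service 1 year ≥ 26 weeks (≈182 days) ✓; age 48 ≥ 25 ✓; grade L7 ≥ L2 ✓; 36 hrs/wk ≥ 30 ✓ → eligible.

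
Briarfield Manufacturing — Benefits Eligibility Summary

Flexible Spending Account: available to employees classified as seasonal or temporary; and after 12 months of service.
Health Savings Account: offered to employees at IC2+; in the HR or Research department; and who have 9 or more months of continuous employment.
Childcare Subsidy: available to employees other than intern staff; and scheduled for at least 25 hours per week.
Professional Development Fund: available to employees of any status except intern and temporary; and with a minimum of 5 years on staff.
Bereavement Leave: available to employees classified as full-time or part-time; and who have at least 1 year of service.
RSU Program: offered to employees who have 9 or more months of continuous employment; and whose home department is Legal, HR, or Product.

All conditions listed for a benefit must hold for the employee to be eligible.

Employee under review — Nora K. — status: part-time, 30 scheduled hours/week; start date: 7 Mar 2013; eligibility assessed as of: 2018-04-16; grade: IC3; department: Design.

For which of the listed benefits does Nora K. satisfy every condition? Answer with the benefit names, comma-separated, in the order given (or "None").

Service from 7 Mar 2013 to 2018-04-16: 1866 days.
Flexible Spending Account — status part-time ✗ (requires seasonal or temporary) → not eligible.
Health Savings Account — grade IC3 ≥ IC2 ✓; dept Design ✗ → not eligible.
Childcare Subsidy — status part-time ✓ (not excluded); 30 hrs/wk ≥ 25 ✓ → eligible.
Professional Development Fund — status part-time ✓ (not excluded); service 1866 days ≥ 5 years (≈1825 days) ✓ → eligible.
Bereavement Leave — status part-time ✓; service 1866 days ≥ 1 year (≈365 days) ✓ → eligible.
RSU Program — service 1866 days ≥ 9 months (≈270 days) ✓; dept Design ✗ → not eligible.

Childcare Subsidy, Professional Development Fund, Bereavement Leave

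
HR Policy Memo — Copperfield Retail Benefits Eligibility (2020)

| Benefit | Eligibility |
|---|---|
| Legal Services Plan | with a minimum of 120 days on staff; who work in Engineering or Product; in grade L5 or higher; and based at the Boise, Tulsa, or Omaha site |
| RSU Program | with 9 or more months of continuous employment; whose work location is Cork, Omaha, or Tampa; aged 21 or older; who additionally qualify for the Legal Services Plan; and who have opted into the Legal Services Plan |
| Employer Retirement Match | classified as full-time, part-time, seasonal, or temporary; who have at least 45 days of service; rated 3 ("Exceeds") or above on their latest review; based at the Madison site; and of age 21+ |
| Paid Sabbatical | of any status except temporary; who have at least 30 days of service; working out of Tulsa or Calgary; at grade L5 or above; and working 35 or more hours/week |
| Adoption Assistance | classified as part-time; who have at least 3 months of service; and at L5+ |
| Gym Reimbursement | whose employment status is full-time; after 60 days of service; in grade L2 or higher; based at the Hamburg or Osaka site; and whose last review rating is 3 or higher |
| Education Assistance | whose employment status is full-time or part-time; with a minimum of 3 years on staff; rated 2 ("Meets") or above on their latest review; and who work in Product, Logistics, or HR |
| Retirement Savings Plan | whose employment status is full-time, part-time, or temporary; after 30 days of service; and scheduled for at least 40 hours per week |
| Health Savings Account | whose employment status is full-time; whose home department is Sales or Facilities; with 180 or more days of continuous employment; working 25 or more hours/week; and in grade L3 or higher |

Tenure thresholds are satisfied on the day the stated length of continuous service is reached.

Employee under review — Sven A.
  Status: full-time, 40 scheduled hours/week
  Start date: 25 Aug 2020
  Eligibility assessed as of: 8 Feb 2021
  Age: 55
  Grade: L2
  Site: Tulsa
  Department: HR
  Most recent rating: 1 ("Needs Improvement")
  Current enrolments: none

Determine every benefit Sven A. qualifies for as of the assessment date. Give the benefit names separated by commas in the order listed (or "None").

Service from 25 Aug 2020 to 8 Feb 2021: 167 days.
Legal Services Plan — service 167 days ≥ 120 days ✓; dept HR ✗ → not eligible.
RSU Program — service 167 days < 9 months (≈270 days) ✗ → not eligible.
Employer Retirement Match — status full-time ✓; service 167 days ≥ 45 days ✓; rating 1 < 3 ✗ → not eligible.
Paid Sabbatical — status full-time ✓ (not excluded); service 167 days ≥ 30 days ✓; site Tulsa ✓; grade L2 < L5 ✗ → not eligible.
Adoption Assistance — status full-time ✗ (requires part-time) → not eligible.
Gym Reimbursement — status full-time ✓; service 167 days ≥ 60 days ✓; grade L2 ≥ L2 ✓; site Tulsa ✗ (not Hamburg or Osaka) → not eligible.
Education Assistance — status full-time ✓; service 167 days < 3 years (≈1095 days) ✗ → not eligible.
Retirement Savings Plan — status full-time ✓; service 167 days ≥ 30 days ✓; 40 hrs/wk ≥ 40 ✓ → eligible.
Health Savings Account — status full-time ✓; dept HR ✗ → not eligible.

Retirement Savings Plan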